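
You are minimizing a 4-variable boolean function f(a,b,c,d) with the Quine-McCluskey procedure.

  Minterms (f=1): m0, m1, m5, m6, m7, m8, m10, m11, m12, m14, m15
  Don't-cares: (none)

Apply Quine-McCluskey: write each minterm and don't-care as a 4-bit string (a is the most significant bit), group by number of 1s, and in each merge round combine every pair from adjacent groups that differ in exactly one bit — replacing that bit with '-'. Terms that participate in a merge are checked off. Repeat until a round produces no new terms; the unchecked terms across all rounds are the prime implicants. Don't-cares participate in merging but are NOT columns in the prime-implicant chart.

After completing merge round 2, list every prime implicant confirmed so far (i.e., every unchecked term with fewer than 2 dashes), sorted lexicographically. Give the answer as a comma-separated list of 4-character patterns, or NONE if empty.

-000, 0-01, 000-, 01-1

[col 0] 0000*, 0001*, 0101*, 0110*, 0111*, 1000*, 1010*, 1011*, 1100*, 1110*, 1111*
[col 1] -000, -110*, -111*, 0-01, 000-, 01-1, 011-*, 1-00*, 1-10*, 1-11*, 10-0*, 101-*, 11-0*, 111-*
[col 2] -11-, 1--0, 1-1-
Prime implicants: -000, -11-, 0-01, 000-, 01-1, 1--0, 1-1-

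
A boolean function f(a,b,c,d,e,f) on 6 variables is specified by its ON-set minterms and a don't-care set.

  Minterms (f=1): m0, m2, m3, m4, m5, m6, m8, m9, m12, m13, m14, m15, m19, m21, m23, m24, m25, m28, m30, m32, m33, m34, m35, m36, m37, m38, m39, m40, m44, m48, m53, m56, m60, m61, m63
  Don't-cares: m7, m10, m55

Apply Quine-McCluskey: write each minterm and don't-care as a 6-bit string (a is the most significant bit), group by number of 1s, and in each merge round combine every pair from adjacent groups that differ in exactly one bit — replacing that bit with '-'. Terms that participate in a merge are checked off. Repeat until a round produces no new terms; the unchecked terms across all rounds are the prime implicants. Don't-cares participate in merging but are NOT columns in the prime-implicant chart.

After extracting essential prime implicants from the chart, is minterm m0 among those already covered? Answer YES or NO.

NO

[col 0] 000000*, 000010*, 000011*, 000100*, 000101*, 000110*, 000111*, 001000*, 001001*, 001010*, 001100*, 001101*, 001110*, 001111*, 010011*, 010101*, 010111*, 011000*, 011001*, 011100*, 011110*, 100000*, 100001*, 100010*, 100011*, 100100*, 100101*, 100110*, 100111*, 101000*, 101100*, 110000*, 110101*, 110111*, 111000*, 111100*, 111101*, 111111*
[col 1] -00000*, -00010*, -00011*, -00100*, -00101*, -00110*, -00111*, -01000*, -01100*, -10101*, -10111*, -11000*, -11100*, 0-0011*, 0-0101*, 0-0111*, 0-1000*, 0-1001*, 0-1100*, 0-1110*, 00-000*, 00-010*, 00-100*, 00-101*, 00-110*, 00-111*, 000-00*, 000-10*, 000-11*, 0000-0*, 00001-*, 0001-0*, 0001-1*, 00010-*, 00011-*, 001-00*, 001-01*, 001-10*, 0010-0*, 00100-*, 0011-0*, 0011-1*, 00110-*, 00111-*, 010-11*, 0101-1*, 011-00*, 01100-*, 0111-0*, 1-0000*, 1-0101*, 1-0111*, 1-1000*, 1-1100*, 10-000*, 10-100*, 100-00*, 100-01*, 100-10*, 100-11*, 1000-0*, 1000-1*, 10000-*, 10001-*, 1001-0*, 1001-1*, 10010-*, 10011-*, 101-00*, 11-000*, 11-101*, 11-111*, 1101-1*, 111-00*, 1111-1*, 11110-
[col 2] --0101*, --0111*, --1000*, --1100*, -0-000*, -0-100*, -00-00*, -00-10*, -00-11*, -000-0*, -0001-*, -001-0*, -001-1*, -0010-*, -0011-*, -01-00*, -101-1*, -11-00*, 0-0-11, 0-01-1*, 0-1-00*, 0-100-, 0-11-0, 00--00*, 00--10*, 00-0-0*, 00-1-0*, 00-1-1*, 00-10-*, 00-11-*, 000--0*, 000-1-*, 0001--*, 001--0*, 001-0-, 0011--*, 1--000, 1-01-1*, 1-1-00*, 10--00*, 100--0*, 100--1*, 100-0-*, 100-1-*, 1000--*, 1001--*, 11-1-1
[col 3] --01-1, --1-00, -0--00, -00--0, -00-1-, -001--, 00---0, 00-1--, 100---
Prime implicants: --01-1, --1-00, -0--00, -00--0, -00-1-, -001--, 0-0-11, 0-100-, 0-11-0, 00---0, 00-1--, 001-0-, 1--000, 100---, 11-1-1, 11110-
PI chart (minterm → PIs covering it):
  0 | -0--00,-00--0,00---0
  2 | -00--0,-00-1-,00---0
  3 | -00-1-,0-0-11
  4 | -0--00,-00--0,-001--,00---0,00-1--
  5 | --01-1,-001--,00-1--
  6 | -00--0,-00-1-,-001--,00---0,00-1--
  8 | --1-00,-0--00,0-100-,00---0,001-0-
  9 | 0-100-,001-0-
  12 | --1-00,-0--00,0-11-0,00---0,00-1--,001-0-
  13 | 00-1--,001-0-
  14 | 0-11-0,00---0,00-1--
  15 | 00-1--  (sole → essential)
  19 | 0-0-11  (sole → essential)
  21 | --01-1  (sole → essential)
  23 | --01-1,0-0-11
  24 | --1-00,0-100-
  25 | 0-100-  (sole → essential)
  28 | --1-00,0-11-0
  30 | 0-11-0  (sole → essential)
  32 | -0--00,-00--0,1--000,100---
  33 | 100---  (sole → essential)
  34 | -00--0,-00-1-,100---
  35 | -00-1-,100---
  36 | -0--00,-00--0,-001--,100---
  37 | --01-1,-001--,100---
  38 | -00--0,-00-1-,-001--,100---
  39 | --01-1,-00-1-,-001--,100---
  40 | --1-00,-0--00,1--000
  44 | --1-00,-0--00
  48 | 1--000  (sole → essential)
  53 | --01-1,11-1-1
  56 | --1-00,1--000
  60 | --1-00,11110-
  61 | 11-1-1,11110-
  63 | 11-1-1  (sole → essential)
Essential prime implicants: --01-1, 0-0-11, 0-100-, 0-11-0, 00-1--, 1--000, 100---, 11-1-1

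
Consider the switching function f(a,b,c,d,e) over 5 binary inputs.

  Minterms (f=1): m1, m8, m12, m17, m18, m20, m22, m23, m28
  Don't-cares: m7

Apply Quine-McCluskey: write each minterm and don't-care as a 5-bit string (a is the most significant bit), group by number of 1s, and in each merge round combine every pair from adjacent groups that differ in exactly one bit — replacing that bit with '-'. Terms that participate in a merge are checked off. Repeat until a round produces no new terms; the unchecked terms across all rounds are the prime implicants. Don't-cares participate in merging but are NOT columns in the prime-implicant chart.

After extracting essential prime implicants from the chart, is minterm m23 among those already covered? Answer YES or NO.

Round 0: 00001✓ 00111✓ 01000✓ 01100✓ 10001✓ 10010✓ 10100✓ 10110✓ 10111✓ 11100✓
Round 1: -0001 -0111 -1100 01-00 1-100 10-10 101-0 1011-
PIs = {-0001, -0111, -1100, 01-00, 1-100, 10-10, 101-0, 1011-}
Coverage chart:
  m1: -0001 ←essential
  m8: 01-00 ←essential
  m12: -1100,01-00
  m17: -0001 ←essential
  m18: 10-10 ←essential
  m20: 1-100,101-0
  m22: 10-10,101-0,1011-
  m23: -0111,1011-
  m28: -1100,1-100
Essential: -0001, 01-00, 10-10

NO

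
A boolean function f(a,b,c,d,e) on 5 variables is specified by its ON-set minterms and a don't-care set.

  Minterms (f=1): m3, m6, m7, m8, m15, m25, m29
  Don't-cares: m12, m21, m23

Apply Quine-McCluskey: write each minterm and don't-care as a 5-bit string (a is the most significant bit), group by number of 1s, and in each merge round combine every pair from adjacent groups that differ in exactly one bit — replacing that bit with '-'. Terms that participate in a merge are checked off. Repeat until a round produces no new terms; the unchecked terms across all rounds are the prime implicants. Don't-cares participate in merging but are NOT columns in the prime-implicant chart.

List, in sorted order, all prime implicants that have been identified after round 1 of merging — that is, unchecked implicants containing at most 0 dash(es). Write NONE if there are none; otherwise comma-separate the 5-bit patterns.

NONE

Round 0: 00011✓ 00110✓ 00111✓ 01000✓ 01100✓ 01111✓ 10101✓ 10111✓ 11001✓ 11101✓
Round 1: -0111 0-111 00-11 0011- 01-00 1-101 101-1 11-01
PIs = {-0111, 0-111, 00-11, 0011-, 01-00, 1-101, 101-1, 11-01}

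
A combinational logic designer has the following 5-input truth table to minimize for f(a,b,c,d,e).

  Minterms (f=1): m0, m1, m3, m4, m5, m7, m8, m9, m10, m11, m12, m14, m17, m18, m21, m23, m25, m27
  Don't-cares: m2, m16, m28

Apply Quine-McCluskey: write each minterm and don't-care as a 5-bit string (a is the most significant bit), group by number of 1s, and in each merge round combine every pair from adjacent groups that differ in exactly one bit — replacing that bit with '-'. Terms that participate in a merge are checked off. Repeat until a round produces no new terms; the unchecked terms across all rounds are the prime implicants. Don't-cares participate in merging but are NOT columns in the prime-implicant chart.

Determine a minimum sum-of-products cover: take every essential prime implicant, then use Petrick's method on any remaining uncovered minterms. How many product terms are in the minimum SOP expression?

7

size-2^0 implicants → 00000(✓)  00001(✓)  00010(✓)  00011(✓)  00100(✓)  00101(✓)  00111(✓)  01000(✓)  01001(✓)  01010(✓)  01011(✓)  01100(✓)  01110(✓)  10000(✓)  10001(✓)  10010(✓)  10101(✓)  10111(✓)  11001(✓)  11011(✓)  11100(✓)
size-2^1 implicants → -0000(✓)  -0001(✓)  -0010(✓)  -0101(✓)  -0111(✓)  -1001(✓)  -1011(✓)  -1100  0-000(✓)  0-001(✓)  0-010(✓)  0-011(✓)  0-100(✓)  00-00(✓)  00-01(✓)  00-11(✓)  000-0(✓)  000-1(✓)  0000-(✓)  0001-(✓)  001-1(✓)  0010-(✓)  01-00(✓)  01-10(✓)  010-0(✓)  010-1(✓)  0100-(✓)  0101-(✓)  011-0(✓)  1-001(✓)  10-01(✓)  100-0(✓)  1000-(✓)  101-1(✓)  110-1(✓)
size-2^2 implicants → --001  -0-01  -00-0  -000-  -01-1  -10-1  0--00  0-0-0(✓)  0-0-1(✓)  0-00-(✓)  0-01-(✓)  00--1  00-0-  000--(✓)  01--0  010--(✓)
size-2^3 implicants → 0-0--
Unchecked terms (primes): --001, -0-01, -00-0, -000-, -01-1, -10-1, -1100, 0--00, 0-0--, 00--1, 00-0-, 01--0
Minterm coverage:
  m0 ⊆ -00-0,-000-,0--00,0-0--,00-0-
  m1 ⊆ --001,-0-01,-000-,0-0--,00--1,00-0-
  m3 ⊆ 0-0--,00--1
  m4 ⊆ 0--00,00-0-
  m5 ⊆ -0-01,-01-1,00--1,00-0-
  m7 ⊆ -01-1,00--1
  m8 ⊆ 0--00,0-0--,01--0
  m9 ⊆ --001,-10-1,0-0--
  m10 ⊆ 0-0--,01--0
  m11 ⊆ -10-1,0-0--
  m12 ⊆ -1100,0--00,01--0
  m14 ⊆ 01--0 [E]
  m17 ⊆ --001,-0-01,-000-
  m18 ⊆ -00-0 [E]
  m21 ⊆ -0-01,-01-1
  m23 ⊆ -01-1 [E]
  m25 ⊆ --001,-10-1
  m27 ⊆ -10-1 [E]
E = {-00-0, -01-1, -10-1, 01--0}
Petrick residual → --001, 0--00, 0-0--
Cover = c'd'e + b'c'e' + b'ce + bc'e + a'd'e' + a'c' + a'be'  |cover|=7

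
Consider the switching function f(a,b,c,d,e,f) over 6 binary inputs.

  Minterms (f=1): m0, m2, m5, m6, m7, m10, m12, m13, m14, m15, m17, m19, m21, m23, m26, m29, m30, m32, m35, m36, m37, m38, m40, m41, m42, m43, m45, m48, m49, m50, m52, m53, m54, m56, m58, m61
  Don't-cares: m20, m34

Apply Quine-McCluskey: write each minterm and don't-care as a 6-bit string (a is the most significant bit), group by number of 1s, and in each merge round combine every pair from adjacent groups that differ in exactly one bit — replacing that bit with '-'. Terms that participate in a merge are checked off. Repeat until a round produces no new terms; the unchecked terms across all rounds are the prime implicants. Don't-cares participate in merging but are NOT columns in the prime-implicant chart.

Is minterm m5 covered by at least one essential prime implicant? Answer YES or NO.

YES

Round 0: 000000✓ 000010✓ 000101✓ 000110✓ 000111✓ 001010✓ 001100✓ 001101✓ 001110✓ 001111✓ 010001✓ 010011✓ 010100✓ 010101✓ 010111✓ 011010✓ 011101✓ 011110✓ 100000✓ 100010✓ 100011✓ 100100✓ 100101✓ 100110✓ 101000✓ 101001✓ 101010✓ 101011✓ 101101✓ 110000✓ 110001✓ 110010✓ 110100✓ 110101✓ 110110✓ 111000✓ 111010✓ 111101✓
Round 1: -00000✓ -00010✓ -00101✓ -00110✓ -01010✓ -01101✓ -10001✓ -10100✓ -10101✓ -11010✓ -11101✓ 0-0101✓ 0-0111✓ 0-1010✓ 0-1101✓ 0-1110✓ 00-010✓ 00-101✓ 00-110✓ 00-111✓ 000-10✓ 0000-0✓ 0001-1✓ 00011-✓ 001-10✓ 0011-0✓ 0011-1✓ 00110-✓ 00111-✓ 01-101✓ 010-01✓ 010-11✓ 0100-1✓ 0101-1✓ 01010-✓ 011-10✓ 1-0000✓ 1-0010✓ 1-0100✓ 1-0101✓ 1-0110✓ 1-1000✓ 1-1010✓ 1-1101✓ 10-000✓ 10-010✓ 10-011✓ 10-101✓ 100-00✓ 100-10✓ 1000-0✓ 10001-✓ 1001-0✓ 10010-✓ 101-01 1010-0✓ 1010-1✓ 10100-✓ 10101-✓ 11-000✓ 11-010✓ 11-101✓ 110-00✓ 110-01✓ 110-10✓ 1100-0✓ 11000-✓ 1101-0✓ 11010-✓ 1110-0✓
Round 2: --0101✓ --1010 --1101✓ -0-010 -0-101✓ -00-10 -000-0 -1-101✓ -10-01 -1010- 0--101✓ 0-01-1 0-1-10 00--10 00-1-1 00-11- 0011-- 010--1 1--000✓ 1--010✓ 1--101✓ 1-0-00✓ 1-0-10✓ 1-00-0✓ 1-01-0✓ 1-010- 1-10-0✓ 10-0-0✓ 10-01- 100--0✓ 1010-- 11-0-0✓ 110--0✓ 110-0-
Round 3: ---101 1--0-0 1-0--0
PIs = {---101, --1010, -0-010, -00-10, -000-0, -10-01, -1010-, 0-01-1, 0-1-10, 00--10, 00-1-1, 00-11-, 0011--, 010--1, 1--0-0, 1-0--0, 1-010-, 10-01-, 101-01, 1010--, 110-0-}
Coverage chart:
  m0: -000-0 ←essential
  m2: -0-010,-00-10,-000-0,00--10
  m5: ---101,0-01-1,00-1-1
  m6: -00-10,00--10,00-11-
  m7: 0-01-1,00-1-1,00-11-
  m10: --1010,-0-010,0-1-10,00--10
  m12: 0011-- ←essential
  m13: ---101,00-1-1,0011--
  m14: 0-1-10,00--10,00-11-,0011--
  m15: 00-1-1,00-11-,0011--
  m17: -10-01,010--1
  m19: 010--1 ←essential
  m21: ---101,-10-01,-1010-,0-01-1,010--1
  m23: 0-01-1,010--1
  m26: --1010,0-1-10
  m29: ---101 ←essential
  m30: 0-1-10 ←essential
  m32: -000-0,1--0-0,1-0--0
  m35: 10-01- ←essential
  m36: 1-0--0,1-010-
  m37: ---101,1-010-
  m38: -00-10,1-0--0
  m40: 1--0-0,1010--
  m41: 101-01,1010--
  m42: --1010,-0-010,1--0-0,10-01-,1010--
  m43: 10-01-,1010--
  m45: ---101,101-01
  m48: 1--0-0,1-0--0,110-0-
  m49: -10-01,110-0-
  m50: 1--0-0,1-0--0
  m52: -1010-,1-0--0,1-010-,110-0-
  m53: ---101,-10-01,-1010-,1-010-,110-0-
  m54: 1-0--0 ←essential
  m56: 1--0-0 ←essential
  m58: --1010,1--0-0
  m61: ---101 ←essential
Essential: ---101, -000-0, 0-1-10, 0011--, 010--1, 1--0-0, 1-0--0, 10-01-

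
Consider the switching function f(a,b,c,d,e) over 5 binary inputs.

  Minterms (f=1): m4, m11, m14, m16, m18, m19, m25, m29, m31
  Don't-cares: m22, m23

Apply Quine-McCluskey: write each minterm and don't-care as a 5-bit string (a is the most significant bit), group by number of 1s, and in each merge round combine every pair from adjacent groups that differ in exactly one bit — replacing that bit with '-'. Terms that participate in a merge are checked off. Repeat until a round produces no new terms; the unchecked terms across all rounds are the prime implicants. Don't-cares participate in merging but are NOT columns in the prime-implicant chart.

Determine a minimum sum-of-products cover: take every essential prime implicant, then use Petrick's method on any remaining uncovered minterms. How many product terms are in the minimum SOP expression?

7

Round 0: 00100 01011 01110 10000✓ 10010✓ 10011✓ 10110✓ 10111✓ 11001✓ 11101✓ 11111✓
Round 1: 1-111 10-10✓ 10-11✓ 100-0 1001-✓ 1011-✓ 11-01 111-1
Round 2: 10-1-
PIs = {00100, 01011, 01110, 1-111, 10-1-, 100-0, 11-01, 111-1}
Coverage chart:
  m4: 00100 ←essential
  m11: 01011 ←essential
  m14: 01110 ←essential
  m16: 100-0 ←essential
  m18: 10-1-,100-0
  m19: 10-1- ←essential
  m25: 11-01 ←essential
  m29: 11-01,111-1
  m31: 1-111,111-1
Essential: 00100, 01011, 01110, 10-1-, 100-0, 11-01
Petrick residual → 1-111
Min cover (7 terms): a'b'cd'e' + a'bc'de + a'bcde' + acde + ab'd + ab'c'e' + abd'e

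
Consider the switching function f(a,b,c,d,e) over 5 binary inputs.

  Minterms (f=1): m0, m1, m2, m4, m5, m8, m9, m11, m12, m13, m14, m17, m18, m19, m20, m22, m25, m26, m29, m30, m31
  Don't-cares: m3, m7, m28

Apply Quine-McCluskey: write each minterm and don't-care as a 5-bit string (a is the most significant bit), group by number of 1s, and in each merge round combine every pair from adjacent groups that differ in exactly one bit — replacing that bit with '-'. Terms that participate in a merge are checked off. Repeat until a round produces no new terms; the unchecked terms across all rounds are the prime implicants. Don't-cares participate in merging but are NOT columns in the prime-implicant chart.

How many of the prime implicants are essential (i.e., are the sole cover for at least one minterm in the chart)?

5

[col 0] 00000*, 00001*, 00010*, 00011*, 00100*, 00101*, 00111*, 01000*, 01001*, 01011*, 01100*, 01101*, 01110*, 10001*, 10010*, 10011*, 10100*, 10110*, 11001*, 11010*, 11100*, 11101*, 11110*, 11111*
[col 1] -0001*, -0010*, -0011*, -0100*, -1001*, -1100*, -1101*, -1110*, 0-000*, 0-001*, 0-011*, 0-100*, 0-101*, 00-00*, 00-01*, 00-11*, 000-0*, 000-1*, 0000-*, 0001-*, 001-1*, 0010-*, 01-00*, 01-01*, 010-1*, 0100-*, 011-0*, 0110-*, 1-001*, 1-010*, 1-100*, 1-110*, 10-10*, 100-1*, 1001-*, 101-0*, 11-01*, 11-10*, 111-0*, 111-1*, 1110-*, 1111-*
[col 2] --001, --100, -00-1, -001-, -1-01, -11-0, -110-, 0--00*, 0--01*, 0-0-1, 0-00-*, 0-10-*, 00--1, 00-0-*, 000--, 01-0-*, 1--10, 1-1-0, 111--
[col 3] 0--0-
Prime implicants: --001, --100, -00-1, -001-, -1-01, -11-0, -110-, 0--0-, 0-0-1, 00--1, 000--, 1--10, 1-1-0, 111--
PI chart (minterm → PIs covering it):
  0 | 0--0-,000--
  1 | --001,-00-1,0--0-,0-0-1,00--1,000--
  2 | -001-,000--
  4 | --100,0--0-
  5 | 0--0-,00--1
  8 | 0--0-  (sole → essential)
  9 | --001,-1-01,0--0-,0-0-1
  11 | 0-0-1  (sole → essential)
  12 | --100,-11-0,-110-,0--0-
  13 | -1-01,-110-,0--0-
  14 | -11-0  (sole → essential)
  17 | --001,-00-1
  18 | -001-,1--10
  19 | -00-1,-001-
  20 | --100,1-1-0
  22 | 1--10,1-1-0
  25 | --001,-1-01
  26 | 1--10  (sole → essential)
  29 | -1-01,-110-,111--
  30 | -11-0,1--10,1-1-0,111--
  31 | 111--  (sole → essential)
Essential prime implicants: -11-0, 0--0-, 0-0-1, 1--10, 111--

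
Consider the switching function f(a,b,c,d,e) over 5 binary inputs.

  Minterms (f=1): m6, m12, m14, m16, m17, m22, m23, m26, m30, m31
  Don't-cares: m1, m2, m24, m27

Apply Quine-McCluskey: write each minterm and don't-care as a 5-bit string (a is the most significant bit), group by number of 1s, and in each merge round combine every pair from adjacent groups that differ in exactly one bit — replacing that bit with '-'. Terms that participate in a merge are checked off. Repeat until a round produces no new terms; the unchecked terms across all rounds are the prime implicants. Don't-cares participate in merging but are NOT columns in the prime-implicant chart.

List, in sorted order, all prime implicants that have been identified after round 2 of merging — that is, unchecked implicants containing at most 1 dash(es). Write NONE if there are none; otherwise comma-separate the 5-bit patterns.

Round 0: 00001✓ 00010✓ 00110✓ 01100✓ 01110✓ 10000✓ 10001✓ 10110✓ 10111✓ 11000✓ 11010✓ 11011✓ 11110✓ 11111✓
Round 1: -0001 -0110✓ -1110✓ 0-110✓ 00-10 011-0 1-000 1-110✓ 1-111✓ 1000- 1011-✓ 11-10✓ 11-11✓ 110-0 1101-✓ 1111-✓
Round 2: --110 1-11- 11-1-
PIs = {--110, -0001, 00-10, 011-0, 1-000, 1-11-, 1000-, 11-1-, 110-0}

-0001, 00-10, 011-0, 1-000, 1000-, 110-0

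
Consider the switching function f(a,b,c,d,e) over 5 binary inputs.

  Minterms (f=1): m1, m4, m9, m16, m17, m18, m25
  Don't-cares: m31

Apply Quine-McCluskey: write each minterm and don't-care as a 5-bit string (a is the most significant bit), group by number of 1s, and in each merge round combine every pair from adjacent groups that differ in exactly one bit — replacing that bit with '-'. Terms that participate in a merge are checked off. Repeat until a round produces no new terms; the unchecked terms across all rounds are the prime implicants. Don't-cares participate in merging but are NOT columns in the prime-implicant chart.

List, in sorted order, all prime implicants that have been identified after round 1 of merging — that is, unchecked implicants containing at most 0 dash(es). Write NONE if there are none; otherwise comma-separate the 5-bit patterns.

size-2^0 implicants → 00001(✓)  00100  01001(✓)  10000(✓)  10001(✓)  10010(✓)  11001(✓)  11111
size-2^1 implicants → -0001(✓)  -1001(✓)  0-001(✓)  1-001(✓)  100-0  1000-
size-2^2 implicants → --001
Unchecked terms (primes): --001, 00100, 100-0, 1000-, 11111

00100, 11111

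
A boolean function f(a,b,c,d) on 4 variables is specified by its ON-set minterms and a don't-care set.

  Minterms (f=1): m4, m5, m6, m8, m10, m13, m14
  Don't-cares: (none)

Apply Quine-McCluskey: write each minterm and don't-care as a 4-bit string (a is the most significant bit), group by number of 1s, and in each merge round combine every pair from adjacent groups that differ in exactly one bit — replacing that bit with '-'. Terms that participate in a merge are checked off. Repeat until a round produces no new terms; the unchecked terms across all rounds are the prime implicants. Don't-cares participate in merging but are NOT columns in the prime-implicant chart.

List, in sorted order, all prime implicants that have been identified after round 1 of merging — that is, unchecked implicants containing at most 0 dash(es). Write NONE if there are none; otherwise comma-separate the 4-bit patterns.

NONE

Round 0: 0100✓ 0101✓ 0110✓ 1000✓ 1010✓ 1101✓ 1110✓
Round 1: -101 -110 01-0 010- 1-10 10-0
PIs = {-101, -110, 01-0, 010-, 1-10, 10-0}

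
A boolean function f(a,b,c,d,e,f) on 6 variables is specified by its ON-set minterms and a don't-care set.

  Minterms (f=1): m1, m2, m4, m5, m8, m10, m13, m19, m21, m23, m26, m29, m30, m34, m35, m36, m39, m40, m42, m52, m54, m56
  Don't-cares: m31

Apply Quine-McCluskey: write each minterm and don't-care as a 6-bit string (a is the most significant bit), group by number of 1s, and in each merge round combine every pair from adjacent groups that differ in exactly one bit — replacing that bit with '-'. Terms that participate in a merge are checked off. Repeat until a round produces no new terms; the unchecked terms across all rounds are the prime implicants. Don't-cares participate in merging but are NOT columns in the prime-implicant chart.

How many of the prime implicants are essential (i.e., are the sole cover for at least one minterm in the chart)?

[col 0] 000001*, 000010*, 000100*, 000101*, 001000*, 001010*, 001101*, 010011*, 010101*, 010111*, 011010*, 011101*, 011110*, 011111*, 100010*, 100011*, 100100*, 100111*, 101000*, 101010*, 110100*, 110110*, 111000*
[col 1] -00010*, -00100, -01000*, -01010*, 0-0101*, 0-1010, 0-1101*, 00-010*, 00-101*, 000-01, 00010-, 0010-0*, 01-101*, 01-111*, 010-11, 0101-1*, 011-10, 0111-1*, 01111-, 1-0100, 1-1000, 10-010*, 100-11, 10001-, 1010-0*, 1101-0
[col 2] -0-010, -010-0, 0--101, 01-1-1
Prime implicants: -0-010, -00100, -010-0, 0--101, 0-1010, 000-01, 00010-, 01-1-1, 010-11, 011-10, 01111-, 1-0100, 1-1000, 100-11, 10001-, 1101-0
PI chart (minterm → PIs covering it):
  1 | 000-01  (sole → essential)
  2 | -0-010  (sole → essential)
  4 | -00100,00010-
  5 | 0--101,000-01,00010-
  8 | -010-0  (sole → essential)
  10 | -0-010,-010-0,0-1010
  13 | 0--101  (sole → essential)
  19 | 010-11  (sole → essential)
  21 | 0--101,01-1-1
  23 | 01-1-1,010-11
  26 | 0-1010,011-10
  29 | 0--101,01-1-1
  30 | 011-10,01111-
  34 | -0-010,10001-
  35 | 100-11,10001-
  36 | -00100,1-0100
  39 | 100-11  (sole → essential)
  40 | -010-0,1-1000
  42 | -0-010,-010-0
  52 | 1-0100,1101-0
  54 | 1101-0  (sole → essential)
  56 | 1-1000  (sole → essential)
Essential prime implicants: -0-010, -010-0, 0--101, 000-01, 010-11, 1-1000, 100-11, 1101-0

8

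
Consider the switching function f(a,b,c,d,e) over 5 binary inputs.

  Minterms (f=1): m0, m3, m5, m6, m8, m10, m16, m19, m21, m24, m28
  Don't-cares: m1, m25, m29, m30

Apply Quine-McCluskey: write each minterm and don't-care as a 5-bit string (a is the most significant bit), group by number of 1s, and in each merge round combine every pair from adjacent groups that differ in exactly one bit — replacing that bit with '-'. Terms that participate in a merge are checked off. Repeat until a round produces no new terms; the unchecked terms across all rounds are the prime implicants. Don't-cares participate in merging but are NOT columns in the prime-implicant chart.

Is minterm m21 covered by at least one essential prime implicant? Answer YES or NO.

[col 0] 00000*, 00001*, 00011*, 00101*, 00110, 01000*, 01010*, 10000*, 10011*, 10101*, 11000*, 11001*, 11100*, 11101*, 11110*
[col 1] -0000*, -0011, -0101, -1000*, 0-000*, 00-01, 000-1, 0000-, 010-0, 1-000*, 1-101, 11-00*, 11-01*, 1100-*, 111-0, 1110-*
[col 2] --000, 11-0-
Prime implicants: --000, -0011, -0101, 00-01, 000-1, 0000-, 00110, 010-0, 1-101, 11-0-, 111-0
PI chart (minterm → PIs covering it):
  0 | --000,0000-
  3 | -0011,000-1
  5 | -0101,00-01
  6 | 00110  (sole → essential)
  8 | --000,010-0
  10 | 010-0  (sole → essential)
  16 | --000  (sole → essential)
  19 | -0011  (sole → essential)
  21 | -0101,1-101
  24 | --000,11-0-
  28 | 11-0-,111-0
Essential prime implicants: --000, -0011, 00110, 010-0

NO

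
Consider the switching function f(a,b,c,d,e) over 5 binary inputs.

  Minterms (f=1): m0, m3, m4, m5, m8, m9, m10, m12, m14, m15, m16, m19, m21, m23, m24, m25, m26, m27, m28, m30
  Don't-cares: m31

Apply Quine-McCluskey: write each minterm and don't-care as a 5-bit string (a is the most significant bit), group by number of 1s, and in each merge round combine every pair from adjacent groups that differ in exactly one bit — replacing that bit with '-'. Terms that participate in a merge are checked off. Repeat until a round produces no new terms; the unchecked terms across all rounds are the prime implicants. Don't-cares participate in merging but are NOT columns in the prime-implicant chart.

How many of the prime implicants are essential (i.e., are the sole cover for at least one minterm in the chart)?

Round 0: 00000✓ 00011✓ 00100✓ 00101✓ 01000✓ 01001✓ 01010✓ 01100✓ 01110✓ 01111✓ 10000✓ 10011✓ 10101✓ 10111✓ 11000✓ 11001✓ 11010✓ 11011✓ 11100✓ 11110✓ 11111✓
Round 1: -0000✓ -0011 -0101 -1000✓ -1001✓ -1010✓ -1100✓ -1110✓ -1111✓ 0-000✓ 0-100✓ 00-00✓ 0010- 01-00✓ 01-10✓ 010-0✓ 0100-✓ 011-0✓ 0111-✓ 1-000✓ 1-011✓ 1-111✓ 10-11✓ 101-1 11-00✓ 11-10✓ 11-11✓ 110-0✓ 110-1✓ 1100-✓ 1101-✓ 111-0✓ 1111-✓
Round 2: --000 -1-00✓ -1-10✓ -10-0✓ -100- -11-0✓ -111- 0--00 01--0✓ 1--11 11--0✓ 11-1- 110--
Round 3: -1--0
PIs = {--000, -0011, -0101, -1--0, -100-, -111-, 0--00, 0010-, 1--11, 101-1, 11-1-, 110--}
Coverage chart:
  m0: --000,0--00
  m3: -0011 ←essential
  m4: 0--00,0010-
  m5: -0101,0010-
  m8: --000,-1--0,-100-,0--00
  m9: -100- ←essential
  m10: -1--0 ←essential
  m12: -1--0,0--00
  m14: -1--0,-111-
  m15: -111- ←essential
  m16: --000 ←essential
  m19: -0011,1--11
  m21: -0101,101-1
  m23: 1--11,101-1
  m24: --000,-1--0,-100-,110--
  m25: -100-,110--
  m26: -1--0,11-1-,110--
  m27: 1--11,11-1-,110--
  m28: -1--0 ←essential
  m30: -1--0,-111-,11-1-
Essential: --000, -0011, -1--0, -100-, -111-

5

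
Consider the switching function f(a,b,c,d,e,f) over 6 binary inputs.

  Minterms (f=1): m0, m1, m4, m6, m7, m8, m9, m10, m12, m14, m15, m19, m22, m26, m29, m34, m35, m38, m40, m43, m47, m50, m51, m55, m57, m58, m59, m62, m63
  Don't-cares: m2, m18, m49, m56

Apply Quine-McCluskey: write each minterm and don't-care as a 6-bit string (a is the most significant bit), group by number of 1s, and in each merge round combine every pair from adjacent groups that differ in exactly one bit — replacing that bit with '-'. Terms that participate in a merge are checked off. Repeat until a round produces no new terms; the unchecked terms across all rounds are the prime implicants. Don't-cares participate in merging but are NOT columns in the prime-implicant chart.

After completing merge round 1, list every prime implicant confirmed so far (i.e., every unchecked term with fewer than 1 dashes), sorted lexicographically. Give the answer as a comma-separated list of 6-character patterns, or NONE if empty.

011101

Round 0: 000000✓ 000001✓ 000010✓ 000100✓ 000110✓ 000111✓ 001000✓ 001001✓ 001010✓ 001100✓ 001110✓ 001111✓ 010010✓ 010011✓ 010110✓ 011010✓ 011101 100010✓ 100011✓ 100110✓ 101000✓ 101011✓ 101111✓ 110001✓ 110010✓ 110011✓ 110111✓ 111000✓ 111001✓ 111010✓ 111011✓ 111110✓ 111111✓
Round 1: -00010✓ -00110✓ -01000 -01111 -10010✓ -10011✓ -11010✓ 0-0010✓ 0-0110✓ 0-1010✓ 00-000✓ 00-001✓ 00-010✓ 00-100✓ 00-110✓ 00-111✓ 000-00✓ 000-10✓ 0000-0✓ 00000-✓ 0001-0✓ 00011-✓ 001-00✓ 001-10✓ 0010-0✓ 00100-✓ 0011-0✓ 00111-✓ 01-010✓ 010-10✓ 01001-✓ 1-0010✓ 1-0011✓ 1-1000 1-1011✓ 1-1111✓ 10-011✓ 100-10✓ 10001-✓ 101-11✓ 11-001✓ 11-010✓ 11-011✓ 11-111✓ 110-11✓ 1100-1✓ 11001-✓ 111-10✓ 111-11✓ 1110-0✓ 1110-1✓ 11100-✓ 11101-✓ 11111-✓
Round 2: --0010 -00-10 -1-010 -1001- 0--010 0-0-10 00--00✓ 00--10✓ 00-0-0✓ 00-00- 00-1-0✓ 00-11- 000--0✓ 001--0✓ 1--011 1-001- 1-1-11 11--11 11-0-1 11-01- 111-1- 1110--
Round 3: 00---0
PIs = {--0010, -00-10, -01000, -01111, -1-010, -1001-, 0--010, 0-0-10, 00---0, 00-00-, 00-11-, 011101, 1--011, 1-001-, 1-1-11, 1-1000, 11--11, 11-0-1, 11-01-, 111-1-, 1110--}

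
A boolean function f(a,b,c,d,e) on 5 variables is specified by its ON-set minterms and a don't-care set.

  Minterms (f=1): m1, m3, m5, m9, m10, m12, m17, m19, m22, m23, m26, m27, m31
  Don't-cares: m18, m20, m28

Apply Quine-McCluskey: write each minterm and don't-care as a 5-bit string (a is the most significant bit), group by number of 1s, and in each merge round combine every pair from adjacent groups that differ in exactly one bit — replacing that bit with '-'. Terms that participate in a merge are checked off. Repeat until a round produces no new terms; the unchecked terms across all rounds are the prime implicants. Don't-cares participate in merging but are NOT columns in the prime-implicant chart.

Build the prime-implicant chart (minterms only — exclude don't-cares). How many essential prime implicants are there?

size-2^0 implicants → 00001(✓)  00011(✓)  00101(✓)  01001(✓)  01010(✓)  01100(✓)  10001(✓)  10010(✓)  10011(✓)  10100(✓)  10110(✓)  10111(✓)  11010(✓)  11011(✓)  11100(✓)  11111(✓)
size-2^1 implicants → -0001(✓)  -0011(✓)  -1010  -1100  0-001  00-01  000-1(✓)  1-010(✓)  1-011(✓)  1-100  1-111(✓)  10-10(✓)  10-11(✓)  100-1(✓)  1001-(✓)  101-0  1011-(✓)  11-11(✓)  1101-(✓)
size-2^2 implicants → -00-1  1--11  1-01-  10-1-
Unchecked terms (primes): -00-1, -1010, -1100, 0-001, 00-01, 1--11, 1-01-, 1-100, 10-1-, 101-0
Minterm coverage:
  m1 ⊆ -00-1,0-001,00-01
  m3 ⊆ -00-1 [E]
  m5 ⊆ 00-01 [E]
  m9 ⊆ 0-001 [E]
  m10 ⊆ -1010 [E]
  m12 ⊆ -1100 [E]
  m17 ⊆ -00-1 [E]
  m19 ⊆ -00-1,1--11,1-01-,10-1-
  m22 ⊆ 10-1-,101-0
  m23 ⊆ 1--11,10-1-
  m26 ⊆ -1010,1-01-
  m27 ⊆ 1--11,1-01-
  m31 ⊆ 1--11 [E]
E = {-00-1, -1010, -1100, 0-001, 00-01, 1--11}

6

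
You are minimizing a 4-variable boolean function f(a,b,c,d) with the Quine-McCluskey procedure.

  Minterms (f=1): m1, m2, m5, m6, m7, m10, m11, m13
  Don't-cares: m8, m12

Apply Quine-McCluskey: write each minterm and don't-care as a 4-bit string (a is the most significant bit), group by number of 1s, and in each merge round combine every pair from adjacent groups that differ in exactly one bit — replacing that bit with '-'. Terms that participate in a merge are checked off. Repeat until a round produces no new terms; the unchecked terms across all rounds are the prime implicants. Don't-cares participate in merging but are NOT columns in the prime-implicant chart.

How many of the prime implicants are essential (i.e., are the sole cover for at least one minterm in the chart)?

size-2^0 implicants → 0001(✓)  0010(✓)  0101(✓)  0110(✓)  0111(✓)  1000(✓)  1010(✓)  1011(✓)  1100(✓)  1101(✓)
size-2^1 implicants → -010  -101  0-01  0-10  01-1  011-  1-00  10-0  101-  110-
Unchecked terms (primes): -010, -101, 0-01, 0-10, 01-1, 011-, 1-00, 10-0, 101-, 110-
Minterm coverage:
  m1 ⊆ 0-01 [E]
  m2 ⊆ -010,0-10
  m5 ⊆ -101,0-01,01-1
  m6 ⊆ 0-10,011-
  m7 ⊆ 01-1,011-
  m10 ⊆ -010,10-0,101-
  m11 ⊆ 101- [E]
  m13 ⊆ -101,110-
E = {0-01, 101-}

2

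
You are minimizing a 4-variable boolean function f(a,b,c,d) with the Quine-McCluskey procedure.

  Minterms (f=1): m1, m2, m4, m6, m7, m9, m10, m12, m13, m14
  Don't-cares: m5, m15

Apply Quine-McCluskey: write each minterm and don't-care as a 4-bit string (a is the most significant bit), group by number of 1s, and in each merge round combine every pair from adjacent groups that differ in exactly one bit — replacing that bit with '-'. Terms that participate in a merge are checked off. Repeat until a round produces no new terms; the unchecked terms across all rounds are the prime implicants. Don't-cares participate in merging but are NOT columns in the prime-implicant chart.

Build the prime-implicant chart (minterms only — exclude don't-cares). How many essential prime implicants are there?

3

[col 0] 0001*, 0010*, 0100*, 0101*, 0110*, 0111*, 1001*, 1010*, 1100*, 1101*, 1110*, 1111*
[col 1] -001*, -010*, -100*, -101*, -110*, -111*, 0-01*, 0-10*, 01-0*, 01-1*, 010-*, 011-*, 1-01*, 1-10*, 11-0*, 11-1*, 110-*, 111-*
[col 2] --01, --10, -1-0*, -1-1*, -10-*, -11-*, 01--*, 11--*
[col 3] -1--
Prime implicants: --01, --10, -1--
PI chart (minterm → PIs covering it):
  1 | --01  (sole → essential)
  2 | --10  (sole → essential)
  4 | -1--  (sole → essential)
  6 | --10,-1--
  7 | -1--  (sole → essential)
  9 | --01  (sole → essential)
  10 | --10  (sole → essential)
  12 | -1--  (sole → essential)
  13 | --01,-1--
  14 | --10,-1--
Essential prime implicants: --01, --10, -1--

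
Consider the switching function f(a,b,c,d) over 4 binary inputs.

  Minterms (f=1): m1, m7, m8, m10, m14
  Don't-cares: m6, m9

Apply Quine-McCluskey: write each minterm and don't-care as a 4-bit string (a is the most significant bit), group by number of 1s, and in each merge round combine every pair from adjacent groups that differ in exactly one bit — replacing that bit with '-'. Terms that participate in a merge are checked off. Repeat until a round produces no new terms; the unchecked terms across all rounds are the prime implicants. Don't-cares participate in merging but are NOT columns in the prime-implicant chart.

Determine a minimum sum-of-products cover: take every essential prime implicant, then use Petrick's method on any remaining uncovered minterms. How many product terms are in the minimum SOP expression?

[col 0] 0001*, 0110*, 0111*, 1000*, 1001*, 1010*, 1110*
[col 1] -001, -110, 011-, 1-10, 10-0, 100-
Prime implicants: -001, -110, 011-, 1-10, 10-0, 100-
PI chart (minterm → PIs covering it):
  1 | -001  (sole → essential)
  7 | 011-  (sole → essential)
  8 | 10-0,100-
  10 | 1-10,10-0
  14 | -110,1-10
Essential prime implicants: -001, 011-
Petrick residual → -110, 10-0
Minimum SOP uses 4 PIs: b'c'd + bcd' + a'bc + ab'd'

4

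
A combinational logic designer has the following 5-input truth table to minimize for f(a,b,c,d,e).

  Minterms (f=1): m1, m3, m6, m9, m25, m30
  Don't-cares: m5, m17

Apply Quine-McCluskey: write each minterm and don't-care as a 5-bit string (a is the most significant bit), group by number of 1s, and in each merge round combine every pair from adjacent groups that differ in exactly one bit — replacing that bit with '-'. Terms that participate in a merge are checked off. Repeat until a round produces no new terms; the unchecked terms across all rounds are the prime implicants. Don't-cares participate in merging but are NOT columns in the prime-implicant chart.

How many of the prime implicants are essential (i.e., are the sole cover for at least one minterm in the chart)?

[col 0] 00001*, 00011*, 00101*, 00110, 01001*, 10001*, 11001*, 11110
[col 1] -0001*, -1001*, 0-001*, 00-01, 000-1, 1-001*
[col 2] --001
Prime implicants: --001, 00-01, 000-1, 00110, 11110
PI chart (minterm → PIs covering it):
  1 | --001,00-01,000-1
  3 | 000-1  (sole → essential)
  6 | 00110  (sole → essential)
  9 | --001  (sole → essential)
  25 | --001  (sole → essential)
  30 | 11110  (sole → essential)
Essential prime implicants: --001, 000-1, 00110, 11110

4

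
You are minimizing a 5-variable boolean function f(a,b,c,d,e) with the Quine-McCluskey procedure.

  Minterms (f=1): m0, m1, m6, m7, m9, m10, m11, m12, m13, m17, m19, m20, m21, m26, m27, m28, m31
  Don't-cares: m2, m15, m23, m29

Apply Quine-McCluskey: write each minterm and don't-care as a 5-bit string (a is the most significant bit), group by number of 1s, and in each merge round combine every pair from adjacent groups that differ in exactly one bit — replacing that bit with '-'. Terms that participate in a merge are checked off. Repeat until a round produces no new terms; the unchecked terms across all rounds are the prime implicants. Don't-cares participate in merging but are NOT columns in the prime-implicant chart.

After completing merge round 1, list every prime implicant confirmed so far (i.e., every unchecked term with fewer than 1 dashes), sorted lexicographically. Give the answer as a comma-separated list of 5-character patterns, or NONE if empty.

Round 0: 00000✓ 00001✓ 00010✓ 00110✓ 00111✓ 01001✓ 01010✓ 01011✓ 01100✓ 01101✓ 01111✓ 10001✓ 10011✓ 10100✓ 10101✓ 10111✓ 11010✓ 11011✓ 11100✓ 11101✓ 11111✓
Round 1: -0001 -0111✓ -1010✓ -1011✓ -1100✓ -1101✓ -1111✓ 0-001 0-010 0-111✓ 00-10 000-0 0000- 0011- 01-01✓ 01-11✓ 010-1✓ 0101-✓ 011-1✓ 0110-✓ 1-011✓ 1-100✓ 1-101✓ 1-111✓ 10-01✓ 10-11✓ 100-1✓ 101-1✓ 1010-✓ 11-11✓ 1101-✓ 111-1✓ 1110-✓
Round 2: --111 -1-11 -101- -11-1 -110- 01--1 1--11 1-1-1 1-10- 10--1
PIs = {--111, -0001, -1-11, -101-, -11-1, -110-, 0-001, 0-010, 00-10, 000-0, 0000-, 0011-, 01--1, 1--11, 1-1-1, 1-10-, 10--1}

NONE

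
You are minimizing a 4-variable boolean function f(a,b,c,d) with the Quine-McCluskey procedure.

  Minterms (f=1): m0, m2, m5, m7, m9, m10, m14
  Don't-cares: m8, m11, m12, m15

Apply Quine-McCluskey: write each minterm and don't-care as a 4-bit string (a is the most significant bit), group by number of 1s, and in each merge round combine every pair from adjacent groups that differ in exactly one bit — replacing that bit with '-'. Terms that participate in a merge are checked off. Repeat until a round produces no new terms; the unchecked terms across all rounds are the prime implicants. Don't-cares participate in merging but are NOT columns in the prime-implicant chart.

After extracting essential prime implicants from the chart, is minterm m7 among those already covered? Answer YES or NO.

YES

Round 0: 0000✓ 0010✓ 0101✓ 0111✓ 1000✓ 1001✓ 1010✓ 1011✓ 1100✓ 1110✓ 1111✓
Round 1: -000✓ -010✓ -111 00-0✓ 01-1 1-00✓ 1-10✓ 1-11✓ 10-0✓ 10-1✓ 100-✓ 101-✓ 11-0✓ 111-✓
Round 2: -0-0 1--0 1-1- 10--
PIs = {-0-0, -111, 01-1, 1--0, 1-1-, 10--}
Coverage chart:
  m0: -0-0 ←essential
  m2: -0-0 ←essential
  m5: 01-1 ←essential
  m7: -111,01-1
  m9: 10-- ←essential
  m10: -0-0,1--0,1-1-,10--
  m14: 1--0,1-1-
Essential: -0-0, 01-1, 10--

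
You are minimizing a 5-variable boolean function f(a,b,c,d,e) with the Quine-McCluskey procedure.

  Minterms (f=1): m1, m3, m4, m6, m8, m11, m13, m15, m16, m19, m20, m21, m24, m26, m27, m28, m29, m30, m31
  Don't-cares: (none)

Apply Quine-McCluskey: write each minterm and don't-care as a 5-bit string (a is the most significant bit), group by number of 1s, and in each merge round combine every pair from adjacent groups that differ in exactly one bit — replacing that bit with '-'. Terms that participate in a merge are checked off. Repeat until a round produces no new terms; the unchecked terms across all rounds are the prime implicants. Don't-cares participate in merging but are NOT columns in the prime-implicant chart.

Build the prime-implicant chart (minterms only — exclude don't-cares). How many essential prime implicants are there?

[col 0] 00001*, 00011*, 00100*, 00110*, 01000*, 01011*, 01101*, 01111*, 10000*, 10011*, 10100*, 10101*, 11000*, 11010*, 11011*, 11100*, 11101*, 11110*, 11111*
[col 1] -0011*, -0100, -1000, -1011*, -1101*, -1111*, 0-011*, 000-1, 001-0, 01-11*, 011-1*, 1-000*, 1-011*, 1-100*, 1-101*, 10-00*, 1010-*, 11-00*, 11-10*, 11-11*, 110-0*, 1101-*, 111-0*, 111-1*, 1110-*, 1111-*
[col 2] --011, -1-11, -11-1, 1--00, 1-10-, 11--0, 11-1-, 111--
Prime implicants: --011, -0100, -1-11, -1000, -11-1, 000-1, 001-0, 1--00, 1-10-, 11--0, 11-1-, 111--
PI chart (minterm → PIs covering it):
  1 | 000-1  (sole → essential)
  3 | --011,000-1
  4 | -0100,001-0
  6 | 001-0  (sole → essential)
  8 | -1000  (sole → essential)
  11 | --011,-1-11
  13 | -11-1  (sole → essential)
  15 | -1-11,-11-1
  16 | 1--00  (sole → essential)
  19 | --011  (sole → essential)
  20 | -0100,1--00,1-10-
  21 | 1-10-  (sole → essential)
  24 | -1000,1--00,11--0
  26 | 11--0,11-1-
  27 | --011,-1-11,11-1-
  28 | 1--00,1-10-,11--0,111--
  29 | -11-1,1-10-,111--
  30 | 11--0,11-1-,111--
  31 | -1-11,-11-1,11-1-,111--
Essential prime implicants: --011, -1000, -11-1, 000-1, 001-0, 1--00, 1-10-

7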